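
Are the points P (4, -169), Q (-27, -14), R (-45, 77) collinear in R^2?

No

PQ = (-31, 155), PR = (-49, 246).
Twice the signed area of △PQR is (-31)(246) − (155)(-49) = -31.
The area is nonzero, so the three points are not collinear.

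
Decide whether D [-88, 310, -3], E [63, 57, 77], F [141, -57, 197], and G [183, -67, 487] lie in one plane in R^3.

No

A normal to the plane through D, E, F is n = DE × DF = (-21240, -11880, 2520).
The plane has equation n·P = -1821240. For G: n·G = -1863720.
-1863720 ≠ -1821240, so G is off the plane.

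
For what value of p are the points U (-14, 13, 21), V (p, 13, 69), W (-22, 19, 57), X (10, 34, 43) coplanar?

Normal to plane UWX: n = (-624, 1040, -312); plane equation n·P = 15704.
Requiring n·V = 15704: (-624)p + (-8008) = 15704.
So p = -38.

-38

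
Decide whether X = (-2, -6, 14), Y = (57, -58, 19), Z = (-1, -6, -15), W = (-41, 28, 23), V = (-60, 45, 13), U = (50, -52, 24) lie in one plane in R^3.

The plane through X, Y, Z has normal n = XY × XZ = (1508, 1716, 52) and equation n·P = -12584.
Checking the remaining points: n·W = -12584, n·V = -12584, n·U = -12584.
All equal -12584, so all 6 points lie in one plane.

Yes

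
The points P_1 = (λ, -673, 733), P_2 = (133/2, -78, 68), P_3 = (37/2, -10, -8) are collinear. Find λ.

973/2

Direction P_2P_3 = (-48, 68, -76). From the y-coordinate of P_1, the parameter along the line is τ = (-673 − (-78))/68 = -35/4.
Then λ = 133/2 + (-35/4)·(-48) = 973/2.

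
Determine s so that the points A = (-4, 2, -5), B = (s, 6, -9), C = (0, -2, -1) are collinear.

Direction AC = (4, -4, 4). From the y-coordinate of B, the parameter along the line is τ = (6 − 2)/(-4) = -1.
Then s = (-4) + (-1)·(4) = -8.

-8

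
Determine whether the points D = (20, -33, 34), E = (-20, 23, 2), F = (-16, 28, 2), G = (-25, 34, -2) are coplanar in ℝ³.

A normal to the plane through D, E, F is n = DE × DF = (160, -128, -424).
The plane has equation n·P = -6992. For G: n·G = -7504.
-7504 ≠ -6992, so G is off the plane.

No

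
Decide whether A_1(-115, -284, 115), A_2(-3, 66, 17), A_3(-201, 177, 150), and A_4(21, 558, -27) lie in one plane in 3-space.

The four points are coplanar iff the 3×3 determinant with rows A_1A_2, A_1A_3, A_1A_4 is zero.
Rows: (112, 350, -98), (-86, 461, 35), (136, 842, -142).
Expanding along the first row: (112)(-94932) − (350)(7452) + (-98)(-135108) = 0.
Zero determinant ⇒ coplanar.

Yes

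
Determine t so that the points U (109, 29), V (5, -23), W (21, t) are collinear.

-15

The three points are collinear iff det[UV; UW] = 0.
This determinant is linear in t: (-104)t + (-1560) = 0, so t = -15.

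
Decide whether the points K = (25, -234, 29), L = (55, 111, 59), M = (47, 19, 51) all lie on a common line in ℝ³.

Yes

KL = (30, 345, 30), KM = (22, 253, 22).
KL × KM = (0, 0, 0).
The cross product vanishes, so the three points are collinear.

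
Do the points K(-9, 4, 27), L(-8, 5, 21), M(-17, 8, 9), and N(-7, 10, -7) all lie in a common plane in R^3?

The four points are coplanar iff the 3×3 determinant with rows KL, KM, KN is zero.
Rows: (1, 1, -6), (-8, 4, -18), (2, 6, -34).
Expanding along the first row: (1)(-28) − (1)(308) + (-6)(-56) = 0.
Zero determinant ⇒ coplanar.

Yes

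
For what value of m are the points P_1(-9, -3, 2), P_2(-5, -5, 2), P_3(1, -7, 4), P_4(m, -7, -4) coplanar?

-7

Coplanarity ⇔ det[P_1P_2; P_1P_3; P_1P_4] = 0.
Expanding, this is linear in m: (-4)m + (-28) = 0.
So m = -7.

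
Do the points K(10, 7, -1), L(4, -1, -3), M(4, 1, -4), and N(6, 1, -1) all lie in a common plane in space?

No

The four points are coplanar iff the 3×3 determinant with rows KL, KM, KN is zero.
Rows: (-6, -8, -2), (-6, -6, -3), (-4, -6, 0).
Expanding along the first row: (-6)(-18) − (-8)(-12) + (-2)(12) = -12.
Nonzero ⇒ not coplanar.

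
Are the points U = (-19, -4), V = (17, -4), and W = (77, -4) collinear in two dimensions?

UV = (36, 0), UW = (96, 0).
det[UV; UW] = (36)(0) − (0)(96) = 0.
The determinant is zero, so the points are collinear.

Yes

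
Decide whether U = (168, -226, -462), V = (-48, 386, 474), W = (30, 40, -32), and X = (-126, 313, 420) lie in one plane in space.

No

The four points are coplanar iff the 3×3 determinant with rows UV, UW, UX is zero.
Rows: (-216, 612, 936), (-138, 266, 430), (-294, 539, 882).
Expanding along the first row: (-216)(2842) − (612)(4704) + (936)(3822) = 84672.
Nonzero ⇒ not coplanar.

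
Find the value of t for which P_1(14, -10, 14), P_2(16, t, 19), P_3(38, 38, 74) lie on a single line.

-6

Collinearity requires P_1P_2 × P_1P_3 = 0; each component is linear in t.
The x-component gives (60)t + (360) = 0, so t = -6.
The remaining components then also vanish.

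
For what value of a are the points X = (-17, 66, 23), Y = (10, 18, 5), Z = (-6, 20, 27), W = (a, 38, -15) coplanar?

Normal to plane XYZ: n = (-1020, -306, -714); plane equation n·P = -19278.
Requiring n·W = -19278: (-1020)a + (-918) = -19278.
So a = 18.

18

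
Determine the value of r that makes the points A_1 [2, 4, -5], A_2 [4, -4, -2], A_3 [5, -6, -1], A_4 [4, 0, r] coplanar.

-3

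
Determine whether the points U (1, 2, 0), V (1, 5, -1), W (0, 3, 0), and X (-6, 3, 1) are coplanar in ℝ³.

No

A normal to the plane through U, V, W is n = UV × UW = (1, 1, 3).
The plane has equation n·P = 3. For X: n·X = 0.
0 ≠ 3, so X is off the plane.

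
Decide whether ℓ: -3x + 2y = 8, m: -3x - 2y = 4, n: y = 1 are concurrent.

Yes

Lines aᵢx + bᵢy = cᵢ with pairwise distinct directions are concurrent exactly when det[aᵢ bᵢ cᵢ] = 0.
Here the determinant is 0.
It vanishes, so the lines are concurrent at (-2, 1).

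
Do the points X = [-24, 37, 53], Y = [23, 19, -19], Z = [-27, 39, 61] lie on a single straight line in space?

XY = (47, -18, -72), XZ = (-3, 2, 8).
XY × XZ = (0, -160, 40).
The cross product is nonzero, so the points do not lie on one line.

No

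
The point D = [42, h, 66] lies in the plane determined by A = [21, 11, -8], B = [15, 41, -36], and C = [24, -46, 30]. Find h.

-52

The plane through A, B, C has equation −456x + 144y + 252z = -10008.
Substituting D: (144)h + (-2520) = -10008, so h = -52.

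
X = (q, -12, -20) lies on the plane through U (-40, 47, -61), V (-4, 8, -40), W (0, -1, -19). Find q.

12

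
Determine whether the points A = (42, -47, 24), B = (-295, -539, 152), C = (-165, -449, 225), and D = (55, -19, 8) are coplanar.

Yes

The four points are coplanar iff the 3×3 determinant with rows AB, AC, AD is zero.
Rows: (-337, -492, 128), (-207, -402, 201), (13, 28, -16).
Expanding along the first row: (-337)(804) − (-492)(699) + (128)(-570) = 0.
Zero determinant ⇒ coplanar.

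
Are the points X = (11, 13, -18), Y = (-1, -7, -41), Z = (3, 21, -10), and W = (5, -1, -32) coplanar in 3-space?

The four points are coplanar iff the 3×3 determinant with rows XY, XZ, XW is zero.
Rows: (-12, -20, -23), (-8, 8, 8), (-6, -14, -14).
Expanding along the first row: (-12)(0) − (-20)(160) + (-23)(160) = -480.
Nonzero ⇒ not coplanar.

No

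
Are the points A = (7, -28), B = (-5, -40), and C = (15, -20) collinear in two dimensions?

AB = (-12, -12), AC = (8, 8).
det[AB; AC] = (-12)(8) − (-12)(8) = 0.
The determinant is zero, so the points are collinear.

Yes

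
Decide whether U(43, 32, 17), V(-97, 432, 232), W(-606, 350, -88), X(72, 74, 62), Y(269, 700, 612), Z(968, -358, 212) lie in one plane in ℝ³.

The plane through U, V, W has normal n = UV × UW = (-110370, -154235, 215080) and equation n·P = -6025070.
Checking the remaining points: n·X = -6025070, n·Y = -6025070, n·Z = -6025070.
All equal -6025070, so all 6 points lie in one plane.

Yes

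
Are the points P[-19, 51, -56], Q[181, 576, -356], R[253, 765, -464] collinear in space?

Yes

PQ = (200, 525, -300), PR = (272, 714, -408).
PQ × PR = (0, 0, 0).
The cross product vanishes, so the three points are collinear.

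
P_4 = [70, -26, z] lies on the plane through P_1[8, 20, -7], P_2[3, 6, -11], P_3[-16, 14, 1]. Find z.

-55

A normal to the plane is n = P_1P_2 × P_1P_3 = (-136, 136, -306).
P_4 lies in the plane iff n · P_1P_4 = 0.
This gives (-306)z + (-16830) = 0, so z = -55.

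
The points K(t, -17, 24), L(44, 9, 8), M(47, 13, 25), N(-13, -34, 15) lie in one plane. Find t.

Coplanarity ⇔ det[KL; KM; KN] = 0.
Expanding, this is linear in t: (-759)t + (6072) = 0.
So t = 8.

8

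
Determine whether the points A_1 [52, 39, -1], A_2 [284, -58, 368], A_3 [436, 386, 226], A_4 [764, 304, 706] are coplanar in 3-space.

Yes

With A_1 as base: A_1A_2 = (232, -97, 369), A_1A_3 = (384, 347, 227), A_1A_4 = (712, 265, 707).
A_1A_3 × A_1A_4 = (185174, -109864, -145304).
A_1A_2 · (A_1A_3 × A_1A_4) = 0.
The scalar triple product vanishes, so the four points are coplanar.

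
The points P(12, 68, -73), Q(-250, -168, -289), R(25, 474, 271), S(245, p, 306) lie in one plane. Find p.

499

Coplanarity ⇔ det[PQ; PR; PS] = 0.
Expanding, this is linear in p: (87320)p + (-43572680) = 0.
So p = 499.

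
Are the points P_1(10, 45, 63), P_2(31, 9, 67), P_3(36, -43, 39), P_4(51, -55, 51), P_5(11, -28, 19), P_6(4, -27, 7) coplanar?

No

The plane through P_1, P_2, P_3 has normal n = P_1P_2 × P_1P_3 = (1216, 608, -912) and equation n·P = -17936.
Checking the remaining points: n·P_4 = -17936, n·P_5 = -20976, n·P_6 = -17936.
Since n·P_5 = -20976 ≠ -17936, P_5 is off the plane and the points are not all coplanar.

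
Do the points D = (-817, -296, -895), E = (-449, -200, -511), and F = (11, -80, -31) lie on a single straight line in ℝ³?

Yes

DE = (368, 96, 384), DF = (828, 216, 864).
Each component of DF is 9/4 times the corresponding component of DE, so DF = 9/4·DE and the points are collinear.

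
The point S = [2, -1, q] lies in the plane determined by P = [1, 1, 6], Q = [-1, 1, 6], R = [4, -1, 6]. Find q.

6

A normal to the plane is n = PQ × PR = (0, 0, 4).
S lies in the plane iff n · PS = 0.
This gives (4)q + (-24) = 0, so q = 6.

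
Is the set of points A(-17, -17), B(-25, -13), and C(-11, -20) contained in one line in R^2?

Yes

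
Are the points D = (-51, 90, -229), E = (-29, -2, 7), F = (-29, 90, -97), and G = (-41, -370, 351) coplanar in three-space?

Yes

A normal to the plane through D, E, F is n = DE × DF = (-12144, 2288, 2024).
The plane has equation n·P = 361768. For G: n·G = 361768.
Equal, so G lies in the plane and all four are coplanar.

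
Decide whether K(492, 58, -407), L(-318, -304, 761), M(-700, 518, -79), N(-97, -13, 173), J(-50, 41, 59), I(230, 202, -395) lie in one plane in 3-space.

Yes

The plane through K, L, M has normal n = KL × KM = (-656016, -1126576, -804104) and equation n·P = -60830952.
Checking the remaining points: n·N = -60830952, n·J = -60830952, n·I = -60830952.
All equal -60830952, so all 6 points lie in one plane.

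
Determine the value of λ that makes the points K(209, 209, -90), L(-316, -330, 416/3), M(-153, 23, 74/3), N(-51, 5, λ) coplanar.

26/3

Normal to plane KLM: n = (-57820/3, -67732/3, -97468); plane equation n·P = 75992/3.
Requiring n·N = 75992/3: (-97468)λ + (2610160/3) = 75992/3.
So λ = 26/3.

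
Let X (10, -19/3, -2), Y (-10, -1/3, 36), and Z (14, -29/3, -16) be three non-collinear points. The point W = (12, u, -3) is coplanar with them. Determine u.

The plane through X, Y, Z has equation (128/3)x − 128y + (128/3)z = 1152.
Substituting W: (-128)u + (384) = 1152, so u = -6.

-6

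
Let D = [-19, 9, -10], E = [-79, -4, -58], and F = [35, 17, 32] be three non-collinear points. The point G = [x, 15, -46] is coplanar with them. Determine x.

-71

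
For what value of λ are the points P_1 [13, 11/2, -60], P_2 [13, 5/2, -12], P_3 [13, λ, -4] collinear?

2

Collinearity requires P_1P_2 × P_1P_3 = 0; each component is linear in λ.
The x-component gives (-48)λ + (96) = 0, so λ = 2.
The remaining components then also vanish.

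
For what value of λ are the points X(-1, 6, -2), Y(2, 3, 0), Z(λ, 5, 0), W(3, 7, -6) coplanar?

-2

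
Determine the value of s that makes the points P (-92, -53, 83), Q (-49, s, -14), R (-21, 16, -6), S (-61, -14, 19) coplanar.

Normal to plane PRS: n = (-945, 1785, 630); plane equation n·X = 44625.
Requiring n·Q = 44625: (1785)s + (37485) = 44625.
So s = 4.

4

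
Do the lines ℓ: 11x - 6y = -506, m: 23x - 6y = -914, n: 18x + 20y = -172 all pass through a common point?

Yes

The three lines meet at one point iff the augmented coefficient matrix [aᵢ bᵢ cᵢ] has rank < 3, i.e. its determinant vanishes.
Here the determinant is 0.
It vanishes, so the lines are concurrent at (-34, 22).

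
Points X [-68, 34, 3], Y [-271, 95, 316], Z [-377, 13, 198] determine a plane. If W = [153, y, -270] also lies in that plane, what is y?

-5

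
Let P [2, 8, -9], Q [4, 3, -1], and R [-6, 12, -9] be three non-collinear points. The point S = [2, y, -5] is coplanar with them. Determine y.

Coplanarity requires PQ · (PR × PS) = 0.
PQ = (2, -5, 8), PR = (-8, 4, 0); the triple product is linear in y with coefficient -64 and constant term 384.
Setting it to zero: y = 6.

6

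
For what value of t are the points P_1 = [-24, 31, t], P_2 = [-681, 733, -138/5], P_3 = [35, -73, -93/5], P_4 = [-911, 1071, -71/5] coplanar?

-58/5

Coplanarity ⇔ det[P_1P_2; P_1P_3; P_1P_4] = 0.
Expanding, this is linear in t: (-56628)t + (-3284424/5) = 0.
So t = -58/5.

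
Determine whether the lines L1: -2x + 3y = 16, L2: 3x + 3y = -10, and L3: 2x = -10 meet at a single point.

The three lines meet at one point iff the augmented coefficient matrix [aᵢ bᵢ cᵢ] has rank < 3, i.e. its determinant vanishes.
Here the determinant is -6.
Nonzero, so no common point exists.

No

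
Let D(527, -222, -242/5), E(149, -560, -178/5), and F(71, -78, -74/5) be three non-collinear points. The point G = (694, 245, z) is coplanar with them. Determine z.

-218/5

The plane through D, E, F has equation −13200x + 6864y − 208560z = 1614096.
Substituting G: (-208560)z + (-7479120) = 1614096, so z = -218/5.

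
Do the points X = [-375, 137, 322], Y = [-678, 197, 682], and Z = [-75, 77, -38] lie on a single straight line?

XY = (-303, 60, 360), XZ = (300, -60, -360).
XY × XZ = (0, -1080, 180).
The cross product is nonzero, so the points do not lie on one line.

No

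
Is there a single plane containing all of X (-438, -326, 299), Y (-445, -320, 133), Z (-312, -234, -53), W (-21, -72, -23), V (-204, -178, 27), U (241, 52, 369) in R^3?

Yes

The plane through X, Y, Z has normal n = XY × XZ = (13160, -23380, -1400) and equation n·P = 1439200.
Checking the remaining points: n·W = 1439200, n·V = 1439200, n·U = 1439200.
All equal 1439200, so all 6 points lie in one plane.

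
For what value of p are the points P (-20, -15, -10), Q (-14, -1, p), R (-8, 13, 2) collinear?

-4

Direction PR = (12, 28, 12). From the x-coordinate of Q, the parameter along the line is τ = (-14 − (-20))/12 = 1/2.
Then p = (-10) + 1/2·(12) = -4.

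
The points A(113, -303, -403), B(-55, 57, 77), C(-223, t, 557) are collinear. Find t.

417

Collinearity requires AB × AC = 0; each component is linear in t.
The x-component gives (-480)t + (200160) = 0, so t = 417.
The remaining components then also vanish.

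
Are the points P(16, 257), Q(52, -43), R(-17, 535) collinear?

No

PQ = (36, -300), PR = (-33, 278).
det[PQ; PR] = (36)(278) − (-300)(-33) = 108.
The determinant is nonzero, so they are not collinear.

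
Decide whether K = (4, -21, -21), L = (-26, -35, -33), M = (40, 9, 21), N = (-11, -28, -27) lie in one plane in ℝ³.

Yes

With K as base: KL = (-30, -14, -12), KM = (36, 30, 42), KN = (-15, -7, -6).
KM × KN = (114, -414, 198).
KL · (KM × KN) = 0.
The scalar triple product vanishes, so the four points are coplanar.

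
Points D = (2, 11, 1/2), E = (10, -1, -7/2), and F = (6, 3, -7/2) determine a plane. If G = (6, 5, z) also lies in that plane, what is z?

Coplanarity requires DE · (DF × DG) = 0.
DE = (8, -12, -4), DF = (4, -8, -4); the triple product is linear in z with coefficient -16 and constant term -24.
Setting it to zero: z = -3/2.

-3/2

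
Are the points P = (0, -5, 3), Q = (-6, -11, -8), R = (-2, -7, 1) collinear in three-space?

No

PQ = (-6, -6, -11), PR = (-2, -2, -2).
Comparing components 2 and 3: (-6)(-2) − (-11)(-2) = -10 ≠ 0, so PQ and PR are not parallel and the points are not collinear.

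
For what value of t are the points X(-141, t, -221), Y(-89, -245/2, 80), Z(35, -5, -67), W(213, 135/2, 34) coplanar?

Coplanarity ⇔ det[XY; XZ; XW] = 0.
Expanding, this is linear in t: (38690)t + (2321400) = 0.
So t = -60.

-60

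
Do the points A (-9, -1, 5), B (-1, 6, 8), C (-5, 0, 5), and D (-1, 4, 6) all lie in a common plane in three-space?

With A as base: AB = (8, 7, 3), AC = (4, 1, 0), AD = (8, 5, 1).
AC × AD = (1, -4, 12).
AB · (AC × AD) = 16.
Since 16 ≠ 0, the four points are not coplanar.

No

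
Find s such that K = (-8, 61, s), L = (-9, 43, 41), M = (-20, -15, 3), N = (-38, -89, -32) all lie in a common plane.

Coplanarity ⇔ det[KL; KM; KN] = 0.
Expanding, this is linear in s: (230)s + (-14030) = 0.
So s = 61.

61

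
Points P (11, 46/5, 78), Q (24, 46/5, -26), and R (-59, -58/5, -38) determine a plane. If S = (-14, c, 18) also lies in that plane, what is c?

Coplanarity requires PQ · (PR × PS) = 0.
PQ = (13, 0, -104), PR = (-70, -104/5, -116); the triple product is linear in c with coefficient 8788 and constant term -52728/5.
Setting it to zero: c = 6/5.

6/5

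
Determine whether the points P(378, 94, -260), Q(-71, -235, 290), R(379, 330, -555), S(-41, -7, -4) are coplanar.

A normal to the plane through P, Q, R is n = PQ × PR = (-32745, -131905, -105635).
The plane has equation n·X = 2688420. For S: n·S = 2688420.
Equal, so S lies in the plane and all four are coplanar.

Yes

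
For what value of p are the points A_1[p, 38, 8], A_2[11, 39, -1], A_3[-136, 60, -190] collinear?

18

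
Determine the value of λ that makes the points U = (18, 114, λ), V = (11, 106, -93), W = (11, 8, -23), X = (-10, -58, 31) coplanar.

Coplanarity ⇔ det[UV; UW; UX] = 0.
Expanding, this is linear in λ: (2058)λ + (207858) = 0.
So λ = -101.

-101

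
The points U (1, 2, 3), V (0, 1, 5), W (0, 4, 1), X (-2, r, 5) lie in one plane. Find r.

Normal to plane UVW: n = (-2, -4, -3); plane equation n·P = -19.
Requiring n·X = -19: (-4)r + (-11) = -19.
So r = 2.

2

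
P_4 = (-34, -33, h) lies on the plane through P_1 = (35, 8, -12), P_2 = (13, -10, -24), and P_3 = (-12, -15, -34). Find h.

The plane through P_1, P_2, P_3 has equation 120x + 80y − 340z = 8920.
Substituting P_4: (-340)h + (-6720) = 8920, so h = -46.

-46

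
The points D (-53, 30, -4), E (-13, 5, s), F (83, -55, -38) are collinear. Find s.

Direction DF = (136, -85, -34). From the x-coordinate of E, the parameter along the line is τ = (-13 − (-53))/136 = 5/17.
Then s = (-4) + 5/17·(-34) = -14.

-14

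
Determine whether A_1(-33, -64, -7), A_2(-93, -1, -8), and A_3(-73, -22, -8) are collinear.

No

A_1A_2 = (-60, 63, -1), A_1A_3 = (-40, 42, -1).
A_1A_2 × A_1A_3 = (-21, -20, 0).
The cross product is nonzero, so the points do not lie on one line.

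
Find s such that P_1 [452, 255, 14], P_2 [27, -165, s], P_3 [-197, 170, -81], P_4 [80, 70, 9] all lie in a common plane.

84

Coplanarity ⇔ det[P_1P_2; P_1P_3; P_1P_4] = 0.
Expanding, this is linear in s: (88445)s + (-7429380) = 0.
So s = 84.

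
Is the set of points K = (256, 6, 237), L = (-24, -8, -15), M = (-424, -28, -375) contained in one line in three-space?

Yes

KL = (-280, -14, -252), KM = (-680, -34, -612).
Each component of KM is 17/7 times the corresponding component of KL, so KM = 17/7·KL and the points are collinear.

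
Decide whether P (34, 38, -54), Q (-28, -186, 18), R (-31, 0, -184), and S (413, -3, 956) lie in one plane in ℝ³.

No

With P as base: PQ = (-62, -224, 72), PR = (-65, -38, -130), PS = (379, -41, 1010).
PR × PS = (-43710, 16380, 17067).
PQ · (PR × PS) = 269724.
Since 269724 ≠ 0, the four points are not coplanar.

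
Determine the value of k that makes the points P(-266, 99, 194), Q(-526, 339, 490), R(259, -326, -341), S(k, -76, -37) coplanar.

14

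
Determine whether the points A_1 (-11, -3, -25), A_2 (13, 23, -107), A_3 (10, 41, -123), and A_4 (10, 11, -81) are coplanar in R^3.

No

With A_1 as base: A_1A_2 = (24, 26, -82), A_1A_3 = (21, 44, -98), A_1A_4 = (21, 14, -56).
A_1A_3 × A_1A_4 = (-1092, -882, -630).
A_1A_2 · (A_1A_3 × A_1A_4) = 2520.
Since 2520 ≠ 0, the four points are not coplanar.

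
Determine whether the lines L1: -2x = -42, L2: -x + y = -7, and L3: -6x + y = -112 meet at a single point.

Yes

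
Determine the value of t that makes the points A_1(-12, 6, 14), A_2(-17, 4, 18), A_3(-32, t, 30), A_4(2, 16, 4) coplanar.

-2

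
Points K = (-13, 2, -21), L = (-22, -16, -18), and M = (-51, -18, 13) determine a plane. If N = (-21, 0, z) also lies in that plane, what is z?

-13

Coplanarity requires KL · (KM × KN) = 0.
KL = (-9, -18, 3), KM = (-38, -20, 34); the triple product is linear in z with coefficient -504 and constant term -6552.
Setting it to zero: z = -13.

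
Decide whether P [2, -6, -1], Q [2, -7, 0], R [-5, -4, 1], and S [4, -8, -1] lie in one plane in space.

No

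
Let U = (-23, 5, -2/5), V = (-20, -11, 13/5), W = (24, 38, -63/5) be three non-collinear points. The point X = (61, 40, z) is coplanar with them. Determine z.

A normal to the plane is n = UV × UW = (481/5, 888/5, 851).
X lies in the plane iff n · UX = 0.
This gives (851)z + (73186/5) = 0, so z = -86/5.

-86/5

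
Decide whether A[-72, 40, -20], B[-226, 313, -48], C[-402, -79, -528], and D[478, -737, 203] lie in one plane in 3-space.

The four points are coplanar iff the 3×3 determinant with rows AB, AC, AD is zero.
Rows: (-154, 273, -28), (-330, -119, -508), (550, -777, 223).
Expanding along the first row: (-154)(-421253) − (273)(205810) + (-28)(321860) = -325248.
Nonzero ⇒ not coplanar.

No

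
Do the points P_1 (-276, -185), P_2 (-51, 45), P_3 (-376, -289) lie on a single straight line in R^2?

No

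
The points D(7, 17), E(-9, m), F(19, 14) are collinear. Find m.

21

Collinearity: (E − D) must be parallel to (F − D) = (12, -3).
Cross-multiplying the components: (m − 17)·(12) = (-16)·(-3).
Solving gives m = 21.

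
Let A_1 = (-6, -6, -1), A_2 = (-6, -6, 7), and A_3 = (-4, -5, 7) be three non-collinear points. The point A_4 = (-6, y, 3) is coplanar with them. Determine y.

-6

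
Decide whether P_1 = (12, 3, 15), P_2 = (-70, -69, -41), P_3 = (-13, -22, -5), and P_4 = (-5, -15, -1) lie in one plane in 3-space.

No

A normal to the plane through P_1, P_2, P_3 is n = P_1P_2 × P_1P_3 = (40, -240, 250).
The plane has equation n·P = 3510. For P_4: n·P_4 = 3150.
3150 ≠ 3510, so P_4 is off the plane.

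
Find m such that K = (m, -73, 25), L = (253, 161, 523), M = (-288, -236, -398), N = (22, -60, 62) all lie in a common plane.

The points are coplanar iff KL · (KM × KN) = 0.
Expanding, this is linear in m: (20524)m + (102620) = 0.
So m = -5.

-5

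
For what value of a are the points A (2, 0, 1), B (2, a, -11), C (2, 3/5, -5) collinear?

6/5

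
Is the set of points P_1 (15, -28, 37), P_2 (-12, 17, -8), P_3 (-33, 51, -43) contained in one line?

P_1P_2 = (-27, 45, -45), P_1P_3 = (-48, 79, -80).
Comparing components 2 and 3: (45)(-80) − (-45)(79) = -45 ≠ 0, so P_1P_2 and P_1P_3 are not parallel and the points are not collinear.

No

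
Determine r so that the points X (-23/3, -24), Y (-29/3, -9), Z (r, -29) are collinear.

-7

Collinearity: (Z − X) must be parallel to (Y − X) = (-2, 15).
Cross-multiplying the components: (r − (-23/3))·(15) = (-5)·(-2).
Solving gives r = -7.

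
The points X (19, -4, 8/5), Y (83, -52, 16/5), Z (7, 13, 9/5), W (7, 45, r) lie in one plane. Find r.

19/5

Coplanarity ⇔ det[XY; XZ; XW] = 0.
Expanding, this is linear in r: (512)r + (-9728/5) = 0.
So r = 19/5.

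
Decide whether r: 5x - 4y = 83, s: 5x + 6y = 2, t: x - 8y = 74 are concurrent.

No

The three lines meet at one point iff the augmented coefficient matrix [aᵢ bᵢ cᵢ] has rank < 3, i.e. its determinant vanishes.
Here the determinant is -46.
Nonzero, so no common point exists.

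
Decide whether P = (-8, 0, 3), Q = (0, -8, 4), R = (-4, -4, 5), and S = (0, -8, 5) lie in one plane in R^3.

The four points are coplanar iff the 3×3 determinant with rows PQ, PR, PS is zero.
Rows: (8, -8, 1), (4, -4, 2), (8, -8, 2).
Expanding along the first row: (8)(8) − (-8)(-8) + (1)(0) = 0.
Zero determinant ⇒ coplanar.

Yes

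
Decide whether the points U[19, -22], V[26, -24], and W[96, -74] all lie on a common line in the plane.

No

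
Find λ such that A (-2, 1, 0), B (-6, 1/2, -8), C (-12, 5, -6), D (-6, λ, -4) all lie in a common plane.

2

Coplanarity ⇔ det[AB; AC; AD] = 0.
Expanding, this is linear in λ: (56)λ + (-112) = 0.
So λ = 2.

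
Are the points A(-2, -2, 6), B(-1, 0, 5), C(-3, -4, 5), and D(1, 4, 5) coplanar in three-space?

With A as base: AB = (1, 2, -1), AC = (-1, -2, -1), AD = (3, 6, -1).
AC × AD = (8, -4, 0).
AB · (AC × AD) = 0.
The scalar triple product vanishes, so the four points are coplanar.

Yes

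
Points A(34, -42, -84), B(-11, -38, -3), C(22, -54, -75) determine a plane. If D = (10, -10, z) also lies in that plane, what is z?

-12

Coplanarity requires AB · (AC × AD) = 0.
AB = (-45, 4, 81), AC = (-12, -12, 9); the triple product is linear in z with coefficient 588 and constant term 7056.
Setting it to zero: z = -12.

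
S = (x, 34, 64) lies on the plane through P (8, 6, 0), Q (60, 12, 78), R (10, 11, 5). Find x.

44

A normal to the plane is n = PQ × PR = (-360, -104, 248).
S lies in the plane iff n · PS = 0.
This gives (-360)x + (15840) = 0, so x = 44.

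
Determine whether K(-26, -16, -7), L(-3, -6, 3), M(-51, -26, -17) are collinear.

No

KL = (23, 10, 10), KM = (-25, -10, -10).
Comparing components 3 and 1: (10)(-25) − (23)(-10) = -20 ≠ 0, so KL and KM are not parallel and the points are not collinear.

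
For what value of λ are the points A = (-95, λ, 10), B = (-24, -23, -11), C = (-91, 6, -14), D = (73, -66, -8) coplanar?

Coplanarity ⇔ det[AB; AC; AD] = 0.
Expanding, this is linear in λ: (90)λ + (-2340) = 0.
So λ = 26.

26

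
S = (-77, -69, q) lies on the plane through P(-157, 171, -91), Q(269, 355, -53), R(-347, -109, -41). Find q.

The plane through P, Q, R has equation 19840x − 28520y − 84320z = -318680.
Substituting S: (-84320)q + (440200) = -318680, so q = 9.

9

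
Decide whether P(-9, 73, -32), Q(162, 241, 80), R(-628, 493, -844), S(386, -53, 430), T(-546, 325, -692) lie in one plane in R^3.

Yes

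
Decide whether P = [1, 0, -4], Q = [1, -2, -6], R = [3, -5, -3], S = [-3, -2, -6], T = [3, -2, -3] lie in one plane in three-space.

No

The plane through P, Q, R has normal n = PQ × PR = (-12, -4, 4) and equation n·X = -28.
Checking the remaining points: n·S = 20, n·T = -40.
Since n·S = 20 ≠ -28, S is off the plane and the points are not all coplanar.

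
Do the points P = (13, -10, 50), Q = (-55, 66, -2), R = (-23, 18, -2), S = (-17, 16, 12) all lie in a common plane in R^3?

With P as base: PQ = (-68, 76, -52), PR = (-36, 28, -52), PS = (-30, 26, -38).
PR × PS = (288, 192, -96).
PQ · (PR × PS) = 0.
The scalar triple product vanishes, so the four points are coplanar.

Yes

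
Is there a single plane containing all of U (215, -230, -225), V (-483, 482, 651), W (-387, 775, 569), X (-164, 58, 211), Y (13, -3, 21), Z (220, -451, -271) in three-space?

No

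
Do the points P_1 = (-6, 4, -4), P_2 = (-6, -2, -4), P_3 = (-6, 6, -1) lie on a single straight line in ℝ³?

No

P_1P_2 = (0, -6, 0), P_1P_3 = (0, 2, 3).
Comparing components 2 and 3: (-6)(3) − (0)(2) = -18 ≠ 0, so P_1P_2 and P_1P_3 are not parallel and the points are not collinear.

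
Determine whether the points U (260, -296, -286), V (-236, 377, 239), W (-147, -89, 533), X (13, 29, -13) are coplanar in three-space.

No

The four points are coplanar iff the 3×3 determinant with rows UV, UW, UX is zero.
Rows: (-496, 673, 525), (-407, 207, 819), (-247, 325, 273).
Expanding along the first row: (-496)(-209664) − (673)(91182) + (525)(-81146) = 26208.
Nonzero ⇒ not coplanar.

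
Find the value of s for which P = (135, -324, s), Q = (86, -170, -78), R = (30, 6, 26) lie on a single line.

Direction QR = (-56, 176, 104). From the x-coordinate of P, the parameter along the line is τ = (135 − 86)/(-56) = -7/8.
Then s = (-78) + (-7/8)·(104) = -169.

-169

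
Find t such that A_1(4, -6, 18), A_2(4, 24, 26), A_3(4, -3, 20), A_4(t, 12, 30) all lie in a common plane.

4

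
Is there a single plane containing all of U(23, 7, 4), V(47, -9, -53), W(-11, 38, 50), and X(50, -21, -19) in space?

No

A normal to the plane through U, V, W is n = UV × UW = (1031, 834, 200).
The plane has equation n·P = 30351. For X: n·X = 30236.
30236 ≠ 30351, so X is off the plane.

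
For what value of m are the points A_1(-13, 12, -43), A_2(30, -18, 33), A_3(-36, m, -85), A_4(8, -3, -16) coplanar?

28

Normal to plane A_1A_2A_4: n = (330, 435, -15); plane equation n·P = 1575.
Requiring n·A_3 = 1575: (435)m + (-10605) = 1575.
So m = 28.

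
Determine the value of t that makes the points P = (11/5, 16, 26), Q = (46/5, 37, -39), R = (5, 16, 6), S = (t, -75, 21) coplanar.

12

Normal to plane PQR: n = (-420, -42, -294/5); plane equation n·X = -15624/5.
Requiring n·S = -15624/5: (-420)t + (9576/5) = -15624/5.
So t = 12.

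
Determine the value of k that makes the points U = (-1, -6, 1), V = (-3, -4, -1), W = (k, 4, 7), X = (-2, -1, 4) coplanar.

-3

Normal to plane UVX: n = (16, 8, -8); plane equation n·P = -72.
Requiring n·W = -72: (16)k + (-24) = -72.
So k = -3.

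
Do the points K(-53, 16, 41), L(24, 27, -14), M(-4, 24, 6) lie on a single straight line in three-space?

KL = (77, 11, -55), KM = (49, 8, -35).
KL × KM = (55, 0, 77).
The cross product is nonzero, so the points do not lie on one line.

No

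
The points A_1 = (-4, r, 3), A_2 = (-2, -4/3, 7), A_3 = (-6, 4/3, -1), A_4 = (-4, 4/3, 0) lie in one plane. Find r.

0

Coplanarity ⇔ det[A_1A_2; A_1A_3; A_1A_4] = 0.
Expanding, this is linear in r: (12)r + (0) = 0.
So r = 0.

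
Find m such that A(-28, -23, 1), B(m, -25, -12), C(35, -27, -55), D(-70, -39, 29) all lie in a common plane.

Coplanarity ⇔ det[AB; AC; AD] = 0.
Expanding, this is linear in m: (-1008)m + (-14112) = 0.
So m = -14.

-14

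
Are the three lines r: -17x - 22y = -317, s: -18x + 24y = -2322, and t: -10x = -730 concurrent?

The three lines meet at one point iff the augmented coefficient matrix [aᵢ bᵢ cᵢ] has rank < 3, i.e. its determinant vanishes.
Here the determinant is 0.
It vanishes, so the lines are concurrent at (73, -42).

Yes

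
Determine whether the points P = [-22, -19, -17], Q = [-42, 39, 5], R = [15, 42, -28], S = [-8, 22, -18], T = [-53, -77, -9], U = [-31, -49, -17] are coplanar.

Yes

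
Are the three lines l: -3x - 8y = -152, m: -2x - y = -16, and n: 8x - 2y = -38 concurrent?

The three lines meet at one point iff the augmented coefficient matrix [aᵢ bᵢ cᵢ] has rank < 3, i.e. its determinant vanishes.
Here the determinant is -210.
Nonzero, so no common point exists.

No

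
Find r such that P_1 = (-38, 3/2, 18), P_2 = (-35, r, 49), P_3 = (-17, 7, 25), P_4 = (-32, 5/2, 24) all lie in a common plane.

-2

Normal to plane P_1P_3P_4: n = (26, -84, -12); plane equation n·P = -1330.
Requiring n·P_2 = -1330: (-84)r + (-1498) = -1330.
So r = -2.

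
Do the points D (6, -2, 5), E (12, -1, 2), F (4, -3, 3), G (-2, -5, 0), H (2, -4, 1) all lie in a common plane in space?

The plane through D, E, F has normal n = DE × DF = (-5, 18, -4) and equation n·P = -86.
Checking the remaining points: n·G = -80, n·H = -86.
Since n·G = -80 ≠ -86, G is off the plane and the points are not all coplanar.

No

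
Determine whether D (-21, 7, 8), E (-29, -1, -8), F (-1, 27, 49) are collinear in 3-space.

DE = (-8, -8, -16), DF = (20, 20, 41).
DE × DF = (-8, 8, 0).
The cross product is nonzero, so the points do not lie on one line.

No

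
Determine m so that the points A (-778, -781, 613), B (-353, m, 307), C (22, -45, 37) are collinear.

-390

Direction AC = (800, 736, -576). From the x-coordinate of B, the parameter along the line is τ = (-353 − (-778))/800 = 17/32.
Then m = (-781) + 17/32·(736) = -390.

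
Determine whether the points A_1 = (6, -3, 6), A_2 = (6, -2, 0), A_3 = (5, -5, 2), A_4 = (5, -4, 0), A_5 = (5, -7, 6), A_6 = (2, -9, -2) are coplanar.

No

The plane through A_1, A_2, A_3 has normal n = A_1A_2 × A_1A_3 = (-16, 6, 1) and equation n·P = -108.
Checking the remaining points: n·A_4 = -104, n·A_5 = -116, n·A_6 = -88.
Since n·A_4 = -104 ≠ -108, A_4 is off the plane and the points are not all coplanar.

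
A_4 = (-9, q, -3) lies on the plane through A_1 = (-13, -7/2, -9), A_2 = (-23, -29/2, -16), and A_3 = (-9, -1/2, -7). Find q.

Coplanarity requires A_1A_2 · (A_1A_3 × A_1A_4) = 0.
A_1A_2 = (-10, -11, -7), A_1A_3 = (4, 3, 2); the triple product is linear in q with coefficient -8 and constant term 52.
Setting it to zero: q = 13/2.

13/2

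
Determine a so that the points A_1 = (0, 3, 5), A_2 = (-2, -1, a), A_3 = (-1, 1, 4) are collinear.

3

Direction A_1A_3 = (-1, -2, -1). From the x-coordinate of A_2, the parameter along the line is τ = (-2 − 0)/(-1) = 2.
Then a = 5 + 2·(-1) = 3.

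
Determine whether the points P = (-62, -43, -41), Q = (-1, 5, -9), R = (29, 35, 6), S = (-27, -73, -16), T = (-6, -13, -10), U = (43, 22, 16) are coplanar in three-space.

The plane through P, Q, R has normal n = PQ × PR = (-240, 45, 390) and equation n·X = -3045.
Checking the remaining points: n·S = -3045, n·T = -3045, n·U = -3090.
Since n·U = -3090 ≠ -3045, U is off the plane and the points are not all coplanar.

No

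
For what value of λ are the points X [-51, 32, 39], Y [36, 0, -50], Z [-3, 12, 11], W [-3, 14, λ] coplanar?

Coplanarity ⇔ det[XY; XZ; XW] = 0.
Expanding, this is linear in λ: (-204)λ + (-1428) = 0.
So λ = -7.

-7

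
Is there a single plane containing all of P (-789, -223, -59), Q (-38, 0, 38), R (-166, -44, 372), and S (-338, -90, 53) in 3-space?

Yes

With P as base: PQ = (751, 223, 97), PR = (623, 179, 431), PS = (451, 133, 112).
PR × PS = (-37275, 124605, 2130).
PQ · (PR × PS) = 0.
The scalar triple product vanishes, so the four points are coplanar.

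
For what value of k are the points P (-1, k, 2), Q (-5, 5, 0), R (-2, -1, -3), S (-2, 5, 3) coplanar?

3

Coplanarity ⇔ det[PQ; PR; PS] = 0.
Expanding, this is linear in k: (18)k + (-54) = 0.
So k = 3.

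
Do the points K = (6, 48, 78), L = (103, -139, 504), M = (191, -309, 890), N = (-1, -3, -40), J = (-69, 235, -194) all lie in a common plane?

Yes

The plane through K, L, M has normal n = KL × KM = (238, 46, -34) and equation n·P = 984.
Checking the remaining points: n·N = 984, n·J = 984.
All equal 984, so all 5 points lie in one plane.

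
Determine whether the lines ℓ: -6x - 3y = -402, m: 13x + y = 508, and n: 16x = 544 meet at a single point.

Intersecting ℓ and m: solving the 2×2 system gives (x, y) = (34, 66).
Substitute into n: (16)(34) + (0)(66) = 544.
This equals 544, so (34, 66) lies on all three lines and they are concurrent.

Yes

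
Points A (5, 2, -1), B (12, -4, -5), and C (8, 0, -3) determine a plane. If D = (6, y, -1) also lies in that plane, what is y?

0

Coplanarity requires AB · (AC × AD) = 0.
AB = (7, -6, -4), AC = (3, -2, -2); the triple product is linear in y with coefficient 2 and constant term 0.
Setting it to zero: y = 0.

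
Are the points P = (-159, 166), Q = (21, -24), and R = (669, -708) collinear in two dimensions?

Yes

PQ = (180, -190), PR = (828, -874).
Twice the signed area of △PQR is (180)(-874) − (-190)(828) = 0.
The triangle is degenerate (zero area), so the points are collinear.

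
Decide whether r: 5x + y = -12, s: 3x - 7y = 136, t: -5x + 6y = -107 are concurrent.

The three lines meet at one point iff the augmented coefficient matrix [aᵢ bᵢ cᵢ] has rank < 3, i.e. its determinant vanishes.
Here the determinant is -490.
Nonzero, so no common point exists.

No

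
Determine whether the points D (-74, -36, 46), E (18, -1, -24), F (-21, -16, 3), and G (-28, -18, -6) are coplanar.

With D as base: DE = (92, 35, -70), DF = (53, 20, -43), DG = (46, 18, -52).
DF × DG = (-266, 778, 34).
DE · (DF × DG) = 378.
Since 378 ≠ 0, the four points are not coplanar.

No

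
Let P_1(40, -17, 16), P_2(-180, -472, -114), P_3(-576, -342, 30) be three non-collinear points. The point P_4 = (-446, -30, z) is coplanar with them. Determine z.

A normal to the plane is n = P_1P_2 × P_1P_3 = (-48620, 83160, -208780).
P_4 lies in the plane iff n · P_1P_4 = 0.
This gives (-208780)z + (25888720) = 0, so z = 124.

124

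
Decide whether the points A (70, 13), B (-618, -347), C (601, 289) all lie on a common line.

No

AB = (-688, -360), AC = (531, 276).
Twice the signed area of △ABC is (-688)(276) − (-360)(531) = 1272.
The area is nonzero, so the three points are not collinear.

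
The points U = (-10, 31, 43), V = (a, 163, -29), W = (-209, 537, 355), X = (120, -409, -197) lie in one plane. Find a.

149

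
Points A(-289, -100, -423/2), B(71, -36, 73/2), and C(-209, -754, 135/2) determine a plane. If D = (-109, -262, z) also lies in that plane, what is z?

-45/2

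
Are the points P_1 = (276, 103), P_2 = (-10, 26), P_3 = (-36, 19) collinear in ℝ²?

Yes

P_1P_2 = (-286, -77), P_1P_3 = (-312, -84).
det[P_1P_2; P_1P_3] = (-286)(-84) − (-77)(-312) = 0.
The determinant is zero, so the points are collinear.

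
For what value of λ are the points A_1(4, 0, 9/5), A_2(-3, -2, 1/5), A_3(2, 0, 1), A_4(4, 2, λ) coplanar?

3/5

The points are coplanar iff A_1A_2 · (A_1A_3 × A_1A_4) = 0.
Expanding, this is linear in λ: (-4)λ + (12/5) = 0.
So λ = 3/5.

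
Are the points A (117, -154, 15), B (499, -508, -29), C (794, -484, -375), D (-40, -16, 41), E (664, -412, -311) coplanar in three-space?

The plane through A, B, C has normal n = AB × AC = (123540, 119192, 113598) and equation n·P = -2197418.
Checking the remaining points: n·D = -2191154, n·E = -2405522.
Since n·D = -2191154 ≠ -2197418, D is off the plane and the points are not all coplanar.

No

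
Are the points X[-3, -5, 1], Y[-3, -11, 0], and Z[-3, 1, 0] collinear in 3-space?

XY = (0, -6, -1), XZ = (0, 6, -1).
Comparing components 2 and 3: (-6)(-1) − (-1)(6) = 12 ≠ 0, so XY and XZ are not parallel and the points are not collinear.

No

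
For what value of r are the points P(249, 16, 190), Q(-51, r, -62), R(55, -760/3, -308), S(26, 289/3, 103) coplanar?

47/3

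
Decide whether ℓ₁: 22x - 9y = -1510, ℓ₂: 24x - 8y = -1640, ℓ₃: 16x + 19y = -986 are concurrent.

No

Lines aᵢx + bᵢy = cᵢ with pairwise distinct directions are concurrent exactly when det[aᵢ bᵢ cᵢ] = 0.
Here the determinant is 400.
Nonzero, so no common point exists.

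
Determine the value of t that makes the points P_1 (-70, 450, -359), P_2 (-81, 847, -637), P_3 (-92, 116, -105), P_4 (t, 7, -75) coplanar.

Coplanarity ⇔ det[P_1P_2; P_1P_3; P_1P_4] = 0.
Expanding, this is linear in t: (7986)t + (135762) = 0.
So t = -17.

-17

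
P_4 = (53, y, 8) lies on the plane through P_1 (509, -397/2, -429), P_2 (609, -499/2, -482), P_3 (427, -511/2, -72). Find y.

-55/2

The plane through P_1, P_2, P_3 has equation −21228x − 31354y − 9882z = -341905.
Substituting P_4: (-31354)y + (-1204140) = -341905, so y = -55/2.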